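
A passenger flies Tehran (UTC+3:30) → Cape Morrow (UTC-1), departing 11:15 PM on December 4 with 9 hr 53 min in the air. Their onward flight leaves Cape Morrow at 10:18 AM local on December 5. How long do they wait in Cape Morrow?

Convert departure to UTC: 11:15 PM − 3:30 = 7:45 PM UTC on Dec 4.
Add 9 hours and 53 minutes flight time → 5:38 AM UTC (Dec 5).
Cape Morrow is UTC−1:00, so local arrival = 5:38 AM − 1:00 = 4:38 AM on Dec 5.
Layover = 10:18 AM − 4:38 AM = 5 hours 40 minutes.

5 hours 40 minutes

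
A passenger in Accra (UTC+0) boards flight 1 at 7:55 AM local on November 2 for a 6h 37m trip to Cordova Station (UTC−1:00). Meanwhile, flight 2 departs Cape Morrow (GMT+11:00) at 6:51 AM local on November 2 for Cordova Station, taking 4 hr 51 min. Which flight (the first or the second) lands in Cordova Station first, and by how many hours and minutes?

the second, by 13 hours 50 minutes

Flight 1 departs at 7:55 AM UTC (Nov 2).
+6 hours 37 minutes → arrive 2:32 PM UTC on Nov 2.
Flight 2 in UTC: 6:51 AM − 11:00 = 7:51 PM on Nov 1.
+4 hours and 51 minutes → arrive 12:42 AM UTC on Nov 2.
Flight 2 lands earlier by 13 hours 50 minutes.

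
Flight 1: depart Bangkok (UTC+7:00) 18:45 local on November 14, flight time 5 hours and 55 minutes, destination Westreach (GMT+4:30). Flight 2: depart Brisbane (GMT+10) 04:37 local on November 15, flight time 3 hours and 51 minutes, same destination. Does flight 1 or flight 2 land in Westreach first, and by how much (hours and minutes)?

Flight 1 in UTC: 18:45 − 7:00 = 11:45 on Nov 14.
+5 hours 55 minutes → arrive 17:40 UTC on Nov 14.
Flight 2 in UTC: 04:37 − 10:00 = 18:37 on Nov 14.
+3 hours and 51 minutes → arrive 22:28 UTC on Nov 14.
Flight 1 lands earlier by 4 hours 48 minutes.

the first, by 4 hours 48 minutes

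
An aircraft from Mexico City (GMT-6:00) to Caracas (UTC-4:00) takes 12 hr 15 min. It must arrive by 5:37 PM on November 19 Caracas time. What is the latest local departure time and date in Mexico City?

Target arrival in UTC: 5:37 PM + 4:00 = 9:37 PM on Nov 19.
Subtract 12 hours and 15 minutes → departure 9:22 AM UTC on Nov 19.
Mexico City is UTC−6:00: 9:22 AM − 6:00 = 3:22 AM on Nov 19.

3:22 AM on November 19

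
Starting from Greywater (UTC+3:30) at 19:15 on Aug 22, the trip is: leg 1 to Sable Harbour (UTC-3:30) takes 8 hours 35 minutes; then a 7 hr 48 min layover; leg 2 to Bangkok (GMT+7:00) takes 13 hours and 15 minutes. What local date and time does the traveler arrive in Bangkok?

Convert departure to UTC: 19:15 − 3:30 = 15:45 UTC on Aug 22.
Add 8 hours 35 minutes leg 1 → 00:20 UTC (Aug 23).
Add 7 hours and 48 minutes layover in Sable Harbour → 08:08 UTC.
Add 13 hours and 15 minutes leg 2 → 21:23 UTC.
Bangkok is UTC+7:00, so local arrival = 21:23 + 7:00 = 04:23 on Aug 24.

04:23 on Aug 24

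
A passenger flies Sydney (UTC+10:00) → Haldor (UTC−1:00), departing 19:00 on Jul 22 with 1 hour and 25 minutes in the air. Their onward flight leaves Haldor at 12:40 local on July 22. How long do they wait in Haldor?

Convert departure to UTC: 19:00 − 10:00 = 09:00 UTC on Jul 22.
Add 1 hour and 25 minutes flight time → 10:25 UTC.
Haldor is UTC−1:00, so local arrival = 10:25 − 1:00 = 09:25 on Jul 22.
Layover = 12:40 − 09:25 = 3 hours 15 minutes.

3 hours 15 minutes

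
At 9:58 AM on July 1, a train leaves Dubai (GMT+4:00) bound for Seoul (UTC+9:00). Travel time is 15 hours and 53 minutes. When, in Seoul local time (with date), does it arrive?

Seoul is 5:00 ahead of Dubai.
After 15 hours 53 minutes it is 1:51 AM (Jul 2) in Dubai.
Shift by the zone difference: 1:51 AM + 5:00 = 6:51 AM on Jul 2 in Seoul.

6:51 AM on Jul 2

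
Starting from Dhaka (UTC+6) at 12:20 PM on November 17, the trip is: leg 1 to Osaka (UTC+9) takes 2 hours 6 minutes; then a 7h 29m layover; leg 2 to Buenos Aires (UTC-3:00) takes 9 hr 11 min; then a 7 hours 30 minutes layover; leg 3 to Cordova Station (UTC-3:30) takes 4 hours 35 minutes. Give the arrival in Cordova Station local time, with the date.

9:41 AM on Nov 18

Convert departure to UTC: 12:20 PM − 6:00 = 6:20 AM UTC on Nov 17.
Add 2 hours 6 minutes leg 1 → 8:26 AM UTC.
Add 7 hours 29 minutes layover in Osaka → 3:55 PM UTC.
Add 9 hours 11 minutes leg 2 → 1:06 AM UTC (Nov 18).
Add 7 hours and 30 minutes layover in Buenos Aires → 8:36 AM UTC.
Add 4 hours and 35 minutes leg 3 → 1:11 PM UTC.
Cordova Station is UTC−3:30, so local arrival = 1:11 PM − 3:30 = 9:41 AM on Nov 18.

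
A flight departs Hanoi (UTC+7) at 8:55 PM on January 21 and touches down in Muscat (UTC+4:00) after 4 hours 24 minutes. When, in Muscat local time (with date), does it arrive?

Convert departure to UTC: 8:55 PM − 7:00 = 1:55 PM UTC on Jan 21.
Add 4 hours 24 minutes travel time → 6:19 PM UTC.
Muscat is UTC+4:00, so local arrival = 6:19 PM + 4:00 = 10:19 PM on Jan 21.

10:19 PM on January 21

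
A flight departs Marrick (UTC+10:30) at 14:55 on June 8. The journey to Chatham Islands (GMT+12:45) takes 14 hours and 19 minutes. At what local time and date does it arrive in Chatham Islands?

07:29 on June 9

Convert departure to UTC: 14:55 − 10:30 = 04:25 UTC on Jun 8.
Add 14 hours 19 minutes travel time → 18:44 UTC.
Chatham Islands is UTC+12:45, so local arrival = 18:44 + 12:45 = 07:29 on Jun 9.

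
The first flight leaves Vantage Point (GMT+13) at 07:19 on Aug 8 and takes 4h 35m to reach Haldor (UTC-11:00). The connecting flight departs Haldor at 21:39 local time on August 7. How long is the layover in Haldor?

9 hours 45 minutes

Convert departure to UTC: 07:19 − 13:00 = 18:19 UTC on Aug 7.
Add 4 hours and 35 minutes flight time → 22:54 UTC.
Haldor is UTC−11:00, so local arrival = 22:54 − 11:00 = 11:54 on Aug 7.
Layover = 21:39 − 11:54 = 9 hours 45 minutes.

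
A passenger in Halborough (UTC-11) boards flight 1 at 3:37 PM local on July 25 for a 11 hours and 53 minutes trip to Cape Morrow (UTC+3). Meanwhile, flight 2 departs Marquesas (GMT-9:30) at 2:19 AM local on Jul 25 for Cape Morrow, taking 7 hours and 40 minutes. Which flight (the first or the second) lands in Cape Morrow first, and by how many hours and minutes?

the second, by 19 hours 1 minute

Flight 1 in UTC: 3:37 PM + 11:00 = 2:37 AM on Jul 26.
+11 hours and 53 minutes → arrive 2:30 PM UTC on Jul 26.
Flight 2 in UTC: 2:19 AM + 9:30 = 11:49 AM on Jul 25.
+7 hours 40 minutes → arrive 7:29 PM UTC on Jul 25.
Flight 2 lands earlier by 19 hours 1 minute.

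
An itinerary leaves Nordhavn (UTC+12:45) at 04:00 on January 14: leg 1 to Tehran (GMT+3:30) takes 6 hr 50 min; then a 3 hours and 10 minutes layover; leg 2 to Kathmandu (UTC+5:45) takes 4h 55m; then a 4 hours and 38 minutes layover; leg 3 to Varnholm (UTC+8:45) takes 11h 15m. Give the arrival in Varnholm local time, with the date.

Convert departure to UTC: 04:00 − 12:45 = 15:15 UTC on Jan 13.
Add 6 hours and 50 minutes leg 1 → 22:05 UTC.
Add 3 hours 10 minutes layover in Tehran → 01:15 UTC (Jan 14).
Add 4 hours 55 minutes leg 2 → 06:10 UTC.
Add 4 hours and 38 minutes layover in Kathmandu → 10:48 UTC.
Add 11 hours 15 minutes leg 3 → 22:03 UTC.
Varnholm is UTC+8:45, so local arrival = 22:03 + 8:45 = 06:48 on Jan 15.

06:48 on Jan 15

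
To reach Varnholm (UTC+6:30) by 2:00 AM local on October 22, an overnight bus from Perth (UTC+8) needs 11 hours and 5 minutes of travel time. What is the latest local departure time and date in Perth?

4:25 PM on October 21

Target arrival in UTC: 2:00 AM − 6:30 = 7:30 PM on Oct 21.
Subtract 11 hours and 5 minutes → departure 8:25 AM UTC on Oct 21.
Perth is UTC+8:00: 8:25 AM + 8:00 = 4:25 PM on Oct 21.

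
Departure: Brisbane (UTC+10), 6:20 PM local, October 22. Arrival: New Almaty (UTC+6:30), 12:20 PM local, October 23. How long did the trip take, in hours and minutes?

21 hours 30 minutes

Departure in UTC: 6:20 PM − 10:00 = 8:20 AM on Oct 22.
Arrival in UTC: 12:20 PM − 6:30 = 5:50 AM on Oct 23.
Elapsed = 5:50 AM − 8:20 AM (+1 day) = 21 hours 30 minutes.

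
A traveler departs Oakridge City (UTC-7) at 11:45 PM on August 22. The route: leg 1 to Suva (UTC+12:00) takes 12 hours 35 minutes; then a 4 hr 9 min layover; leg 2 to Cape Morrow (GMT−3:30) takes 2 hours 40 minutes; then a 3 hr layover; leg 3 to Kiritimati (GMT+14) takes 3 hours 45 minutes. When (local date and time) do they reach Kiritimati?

10:54 PM on August 24

Convert departure to UTC: 11:45 PM + 7:00 = 6:45 AM UTC on Aug 23.
Add 12 hours and 35 minutes leg 1 → 7:20 PM UTC.
Add 4 hours 9 minutes layover in Suva → 11:29 PM UTC.
Add 2 hours 40 minutes leg 2 → 2:09 AM UTC (Aug 24).
Add 3 hours layover in Cape Morrow → 5:09 AM UTC.
Add 3 hours and 45 minutes leg 3 → 8:54 AM UTC.
Kiritimati is UTC+14:00, so local arrival = 8:54 AM + 14:00 = 10:54 PM on Aug 24.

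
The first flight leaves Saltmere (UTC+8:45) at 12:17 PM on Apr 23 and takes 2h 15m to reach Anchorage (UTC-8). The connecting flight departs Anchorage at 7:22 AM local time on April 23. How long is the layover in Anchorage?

9 hours 35 minutes

Convert departure to UTC: 12:17 PM − 8:45 = 3:32 AM UTC on Apr 23.
Add 2 hours and 15 minutes flight time → 5:47 AM UTC.
Anchorage is UTC−8:00, so local arrival = 5:47 AM − 8:00 = 9:47 PM on Apr 22.
Layover = 7:22 AM − 9:47 PM (+1 day) = 9 hours 35 minutes.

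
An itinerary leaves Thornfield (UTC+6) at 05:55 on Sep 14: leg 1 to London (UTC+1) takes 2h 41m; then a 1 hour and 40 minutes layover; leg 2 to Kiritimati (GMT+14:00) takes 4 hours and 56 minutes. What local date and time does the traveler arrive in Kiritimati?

23:12 on September 14

Convert departure to UTC: 05:55 − 6:00 = 23:55 UTC on Sep 13.
Add 2 hours and 41 minutes leg 1 → 02:36 UTC (Sep 14).
Add 1 hour and 40 minutes layover in London → 04:16 UTC.
Add 4 hours 56 minutes leg 2 → 09:12 UTC.
Kiritimati is UTC+14:00, so local arrival = 09:12 + 14:00 = 23:12 on Sep 14.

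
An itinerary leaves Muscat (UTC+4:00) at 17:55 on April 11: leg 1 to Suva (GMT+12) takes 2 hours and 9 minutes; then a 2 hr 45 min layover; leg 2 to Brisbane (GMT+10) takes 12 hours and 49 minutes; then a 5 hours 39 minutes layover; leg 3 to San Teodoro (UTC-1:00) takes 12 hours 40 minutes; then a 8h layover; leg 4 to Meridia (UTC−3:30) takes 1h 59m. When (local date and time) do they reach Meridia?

Convert departure to UTC: 17:55 − 4:00 = 13:55 UTC on Apr 11.
Add 2 hours 9 minutes leg 1 → 16:04 UTC.
Add 2 hours and 45 minutes layover in Suva → 18:49 UTC.
Add 12 hours 49 minutes leg 2 → 07:38 UTC (Apr 12).
Add 5 hours and 39 minutes layover in Brisbane → 13:17 UTC.
Add 12 hours 40 minutes leg 3 → 01:57 UTC (Apr 13).
Add 8 hours layover in San Teodoro → 09:57 UTC.
Add 1 hour 59 minutes leg 4 → 11:56 UTC.
Meridia is UTC−3:30, so local arrival = 11:56 − 3:30 = 08:26 on Apr 13.

08:26 on Apr 13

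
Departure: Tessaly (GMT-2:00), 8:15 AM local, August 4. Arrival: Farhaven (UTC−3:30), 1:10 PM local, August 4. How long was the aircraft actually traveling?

6 hours 25 minutes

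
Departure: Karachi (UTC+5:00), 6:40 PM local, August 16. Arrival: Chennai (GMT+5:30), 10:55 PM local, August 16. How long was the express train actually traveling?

Chennai is 0:30 ahead of Karachi.
Clock-face elapsed time (ignoring zones) is 4 hours 15 minutes.
Actual elapsed = 4 hours 15 minutes − 0:30 = 3 hours 45 minutes.

3 hours 45 minutes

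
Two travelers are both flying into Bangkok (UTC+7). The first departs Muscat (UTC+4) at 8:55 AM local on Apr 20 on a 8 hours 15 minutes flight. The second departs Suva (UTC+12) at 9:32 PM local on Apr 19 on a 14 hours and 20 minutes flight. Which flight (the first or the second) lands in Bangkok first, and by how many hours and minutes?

the second, by 13 hours 18 minutes

Flight 1 in UTC: 8:55 AM − 4:00 = 4:55 AM on Apr 20.
+8 hours 15 minutes → arrive 1:10 PM UTC on Apr 20.
Flight 2 in UTC: 9:32 PM − 12:00 = 9:32 AM on Apr 19.
+14 hours and 20 minutes → arrive 11:52 PM UTC on Apr 19.
Flight 2 lands earlier by 13 hours 18 minutes.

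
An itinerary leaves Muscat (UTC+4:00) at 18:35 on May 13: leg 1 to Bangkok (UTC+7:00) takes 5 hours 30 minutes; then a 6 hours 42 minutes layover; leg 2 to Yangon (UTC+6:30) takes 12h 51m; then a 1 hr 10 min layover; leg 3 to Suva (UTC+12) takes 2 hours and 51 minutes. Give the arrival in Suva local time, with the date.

07:39 on May 15

Convert departure to UTC: 18:35 − 4:00 = 14:35 UTC on May 13.
Add 5 hours and 30 minutes leg 1 → 20:05 UTC.
Add 6 hours and 42 minutes layover in Bangkok → 02:47 UTC (May 14).
Add 12 hours 51 minutes leg 2 → 15:38 UTC.
Add 1 hour 10 minutes layover in Yangon → 16:48 UTC.
Add 2 hours 51 minutes leg 3 → 19:39 UTC.
Suva is UTC+12:00, so local arrival = 19:39 + 12:00 = 07:39 on May 15.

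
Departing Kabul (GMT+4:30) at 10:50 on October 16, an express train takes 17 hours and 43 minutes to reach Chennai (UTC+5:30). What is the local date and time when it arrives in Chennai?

05:33 on Oct 17

Convert departure to UTC: 10:50 − 4:30 = 06:20 UTC on Oct 16.
Add 17 hours 43 minutes travel time → 00:03 UTC (Oct 17).
Chennai is UTC+5:30, so local arrival = 00:03 + 5:30 = 05:33 on Oct 17.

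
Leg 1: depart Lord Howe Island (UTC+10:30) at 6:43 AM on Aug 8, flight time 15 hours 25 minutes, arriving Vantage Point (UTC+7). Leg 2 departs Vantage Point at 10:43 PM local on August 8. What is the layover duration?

4 hours 5 minutes

Convert departure to UTC: 6:43 AM − 10:30 = 8:13 PM UTC on Aug 7.
Add 15 hours and 25 minutes flight time → 11:38 AM UTC (Aug 8).
Vantage Point is UTC+7:00, so local arrival = 11:38 AM + 7:00 = 6:38 PM on Aug 8.
Layover = 10:43 PM − 6:38 PM = 4 hours 5 minutes.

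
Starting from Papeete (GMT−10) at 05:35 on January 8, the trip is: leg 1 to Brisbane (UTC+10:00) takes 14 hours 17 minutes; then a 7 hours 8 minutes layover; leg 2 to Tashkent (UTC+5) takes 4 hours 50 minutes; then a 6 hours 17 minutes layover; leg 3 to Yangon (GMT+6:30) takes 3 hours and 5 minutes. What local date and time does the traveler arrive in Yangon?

09:42 on January 10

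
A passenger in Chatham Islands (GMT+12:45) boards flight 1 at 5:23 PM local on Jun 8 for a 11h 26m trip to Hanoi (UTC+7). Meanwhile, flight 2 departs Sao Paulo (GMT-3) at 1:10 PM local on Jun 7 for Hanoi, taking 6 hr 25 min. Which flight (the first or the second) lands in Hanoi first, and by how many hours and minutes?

the second, by 17 hours 29 minutes

Flight 1 in UTC: 5:23 PM − 12:45 = 4:38 AM on Jun 8.
+11 hours and 26 minutes → arrive 4:04 PM UTC on Jun 8.
Flight 2 in UTC: 1:10 PM + 3:00 = 4:10 PM on Jun 7.
+6 hours 25 minutes → arrive 10:35 PM UTC on Jun 7.
Flight 2 lands earlier by 17 hours 29 minutes.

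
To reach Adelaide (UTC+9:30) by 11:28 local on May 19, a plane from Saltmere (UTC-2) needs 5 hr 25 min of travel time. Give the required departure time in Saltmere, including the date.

Target arrival in UTC: 11:28 − 9:30 = 01:58 on May 19.
Subtract 5 hours 25 minutes → departure 20:33 UTC on May 18.
Saltmere is UTC−2:00: 20:33 − 2:00 = 18:33 on May 18.

18:33 on May 18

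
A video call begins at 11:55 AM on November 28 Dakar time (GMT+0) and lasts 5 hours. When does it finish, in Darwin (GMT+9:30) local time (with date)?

2:25 AM on November 29

Dakar is at UTC+0, so start is already 11:55 AM UTC on Nov 28.
Add 5 hours duration → 4:55 PM UTC.
Darwin is UTC+9:30, so local end time = 4:55 PM + 9:30 = 2:25 AM on Nov 29.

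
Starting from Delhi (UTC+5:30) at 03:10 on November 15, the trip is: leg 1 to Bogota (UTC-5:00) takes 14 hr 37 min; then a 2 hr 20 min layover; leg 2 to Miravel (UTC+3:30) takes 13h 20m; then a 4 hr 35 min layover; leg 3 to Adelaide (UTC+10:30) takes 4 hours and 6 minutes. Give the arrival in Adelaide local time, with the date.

23:08 on November 16

Convert departure to UTC: 03:10 − 5:30 = 21:40 UTC on Nov 14.
Add 14 hours and 37 minutes leg 1 → 12:17 UTC (Nov 15).
Add 2 hours and 20 minutes layover in Bogota → 14:37 UTC.
Add 13 hours 20 minutes leg 2 → 03:57 UTC (Nov 16).
Add 4 hours 35 minutes layover in Miravel → 08:32 UTC.
Add 4 hours 6 minutes leg 3 → 12:38 UTC.
Adelaide is UTC+10:30, so local arrival = 12:38 + 10:30 = 23:08 on Nov 16.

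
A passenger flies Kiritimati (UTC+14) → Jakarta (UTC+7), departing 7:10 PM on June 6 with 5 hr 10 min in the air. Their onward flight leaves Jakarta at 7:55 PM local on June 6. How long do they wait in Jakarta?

Convert departure to UTC: 7:10 PM − 14:00 = 5:10 AM UTC on Jun 6.
Add 5 hours 10 minutes flight time → 10:20 AM UTC.
Jakarta is UTC+7:00, so local arrival = 10:20 AM + 7:00 = 5:20 PM on Jun 6.
Layover = 7:55 PM − 5:20 PM = 2 hours 35 minutes.

2 hours 35 minutes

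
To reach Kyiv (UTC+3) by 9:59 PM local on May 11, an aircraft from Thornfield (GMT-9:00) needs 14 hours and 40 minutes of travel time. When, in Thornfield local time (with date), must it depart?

Target arrival in UTC: 9:59 PM − 3:00 = 6:59 PM on May 11.
Subtract 14 hours 40 minutes → departure 4:19 AM UTC on May 11.
Thornfield is UTC−9:00: 4:19 AM − 9:00 = 7:19 PM on May 10.

7:19 PM on May 10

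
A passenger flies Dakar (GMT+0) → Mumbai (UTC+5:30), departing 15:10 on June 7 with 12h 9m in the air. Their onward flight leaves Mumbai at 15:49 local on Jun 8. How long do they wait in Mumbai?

Dakar is at UTC+0, so departure is already 15:10 UTC on Jun 7.
Add 12 hours 9 minutes flight time → 03:19 UTC (Jun 8).
Mumbai is UTC+5:30, so local arrival = 03:19 + 5:30 = 08:49 on Jun 8.
Layover = 15:49 − 08:49 = 7 hours.

7 hours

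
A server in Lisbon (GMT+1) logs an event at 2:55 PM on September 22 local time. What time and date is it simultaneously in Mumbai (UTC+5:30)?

Mumbai is 4:30 ahead of Lisbon.
Shift by the zone difference: 2:55 PM + 4:30 = 7:25 PM on Sep 22 in Mumbai.

7:25 PM on Sep 22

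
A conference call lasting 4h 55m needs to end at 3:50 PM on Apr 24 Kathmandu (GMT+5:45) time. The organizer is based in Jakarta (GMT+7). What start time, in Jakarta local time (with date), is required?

12:10 PM on April 24

Target end time in UTC: 3:50 PM − 5:45 = 10:05 AM on Apr 24.
Subtract 4 hours and 55 minutes → start 5:10 AM UTC on Apr 24.
Jakarta is UTC+7:00: 5:10 AM + 7:00 = 12:10 PM on Apr 24.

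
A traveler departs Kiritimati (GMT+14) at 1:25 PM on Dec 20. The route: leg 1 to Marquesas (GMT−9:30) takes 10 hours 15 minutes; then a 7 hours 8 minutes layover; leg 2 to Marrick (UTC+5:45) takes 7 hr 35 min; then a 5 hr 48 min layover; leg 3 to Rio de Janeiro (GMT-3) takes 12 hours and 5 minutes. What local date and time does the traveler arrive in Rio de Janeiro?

Convert departure to UTC: 1:25 PM − 14:00 = 11:25 PM UTC on Dec 19.
Add 10 hours and 15 minutes leg 1 → 9:40 AM UTC (Dec 20).
Add 7 hours 8 minutes layover in Marquesas → 4:48 PM UTC.
Add 7 hours 35 minutes leg 2 → 12:23 AM UTC (Dec 21).
Add 5 hours 48 minutes layover in Marrick → 6:11 AM UTC.
Add 12 hours and 5 minutes leg 3 → 6:16 PM UTC.
Rio de Janeiro is UTC−3:00, so local arrival = 6:16 PM − 3:00 = 3:16 PM on Dec 21.

3:16 PM on December 21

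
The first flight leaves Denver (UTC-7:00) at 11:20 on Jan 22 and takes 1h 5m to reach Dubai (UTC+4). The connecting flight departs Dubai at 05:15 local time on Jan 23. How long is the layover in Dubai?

Convert departure to UTC: 11:20 + 7:00 = 18:20 UTC on Jan 22.
Add 1 hour and 5 minutes flight time → 19:25 UTC.
Dubai is UTC+4:00, so local arrival = 19:25 + 4:00 = 23:25 on Jan 22.
Layover = 05:15 − 23:25 (+1 day) = 5 hours 50 minutes.

5 hours 50 minutes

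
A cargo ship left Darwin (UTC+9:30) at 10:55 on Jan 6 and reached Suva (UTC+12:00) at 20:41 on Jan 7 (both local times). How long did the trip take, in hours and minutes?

31 hours 16 minutes

Departure in UTC: 10:55 − 9:30 = 01:25 on Jan 6.
Arrival in UTC: 20:41 − 12:00 = 08:41 on Jan 7.
Elapsed = 08:41 − 01:25 (+1 day) = 31 hours 16 minutes.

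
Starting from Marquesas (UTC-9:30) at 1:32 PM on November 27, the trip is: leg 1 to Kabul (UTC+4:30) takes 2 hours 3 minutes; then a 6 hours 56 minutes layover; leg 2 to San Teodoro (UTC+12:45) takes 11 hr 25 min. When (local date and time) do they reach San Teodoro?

Convert departure to UTC: 1:32 PM + 9:30 = 11:02 PM UTC on Nov 27.
Add 2 hours and 3 minutes leg 1 → 1:05 AM UTC (Nov 28).
Add 6 hours 56 minutes layover in Kabul → 8:01 AM UTC.
Add 11 hours and 25 minutes leg 2 → 7:26 PM UTC.
San Teodoro is UTC+12:45, so local arrival = 7:26 PM + 12:45 = 8:11 AM on Nov 29.

8:11 AM on November 29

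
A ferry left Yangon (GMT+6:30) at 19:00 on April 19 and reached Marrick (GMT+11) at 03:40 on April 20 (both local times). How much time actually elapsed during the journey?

Departure in UTC: 19:00 − 6:30 = 12:30 on Apr 19.
Arrival in UTC: 03:40 − 11:00 = 16:40 on Apr 19.
Elapsed = 16:40 − 12:30 = 4 hours 10 minutes.

4 hours 10 minutes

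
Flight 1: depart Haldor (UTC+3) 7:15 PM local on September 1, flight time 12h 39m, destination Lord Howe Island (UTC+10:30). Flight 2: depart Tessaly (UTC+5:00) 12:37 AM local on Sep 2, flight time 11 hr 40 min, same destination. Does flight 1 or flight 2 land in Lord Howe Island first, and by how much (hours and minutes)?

the first, by 2 hours 23 minutes

Flight 1 in UTC: 7:15 PM − 3:00 = 4:15 PM on Sep 1.
+12 hours 39 minutes → arrive 4:54 AM UTC on Sep 2.
Flight 2 in UTC: 12:37 AM − 5:00 = 7:37 PM on Sep 1.
+11 hours 40 minutes → arrive 7:17 AM UTC on Sep 2.
Flight 1 lands earlier by 2 hours 23 minutes.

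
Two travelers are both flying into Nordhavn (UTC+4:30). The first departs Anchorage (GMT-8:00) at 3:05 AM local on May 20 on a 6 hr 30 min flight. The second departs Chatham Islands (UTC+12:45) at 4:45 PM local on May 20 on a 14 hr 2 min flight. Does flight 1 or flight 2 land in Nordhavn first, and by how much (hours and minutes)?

Flight 1 in UTC: 3:05 AM + 8:00 = 11:05 AM on May 20.
+6 hours 30 minutes → arrive 5:35 PM UTC on May 20.
Flight 2 in UTC: 4:45 PM − 12:45 = 4:00 AM on May 20.
+14 hours and 2 minutes → arrive 6:02 PM UTC on May 20.
Flight 1 lands earlier by 27 minutes.

the first, by 27 minutes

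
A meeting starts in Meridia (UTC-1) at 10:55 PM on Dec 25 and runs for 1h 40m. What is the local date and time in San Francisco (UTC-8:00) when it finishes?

Convert start to UTC: 10:55 PM + 1:00 = 11:55 PM UTC on Dec 25.
Add 1 hour 40 minutes duration → 1:35 AM UTC (Dec 26).
San Francisco is UTC−8:00, so local end time = 1:35 AM − 8:00 = 5:35 PM on Dec 25.

5:35 PM on December 25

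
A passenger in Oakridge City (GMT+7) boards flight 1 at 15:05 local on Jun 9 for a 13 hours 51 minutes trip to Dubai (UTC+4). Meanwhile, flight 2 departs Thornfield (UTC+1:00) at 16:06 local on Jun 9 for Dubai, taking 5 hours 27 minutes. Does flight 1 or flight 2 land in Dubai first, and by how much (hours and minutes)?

Flight 1 in UTC: 15:05 − 7:00 = 08:05 on Jun 9.
+13 hours 51 minutes → arrive 21:56 UTC on Jun 9.
Flight 2 in UTC: 16:06 − 1:00 = 15:06 on Jun 9.
+5 hours 27 minutes → arrive 20:33 UTC on Jun 9.
Flight 2 lands earlier by 1 hour 23 minutes.

the second, by 1 hour 23 minutes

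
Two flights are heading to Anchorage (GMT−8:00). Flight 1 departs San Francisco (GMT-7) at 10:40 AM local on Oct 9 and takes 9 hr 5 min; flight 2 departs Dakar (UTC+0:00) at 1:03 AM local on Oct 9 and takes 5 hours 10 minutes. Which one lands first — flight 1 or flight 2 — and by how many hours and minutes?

Flight 1 in UTC: 10:40 AM + 7:00 = 5:40 PM on Oct 9.
+9 hours 5 minutes → arrive 2:45 AM UTC on Oct 10.
Flight 2 departs at 1:03 AM UTC (Oct 9).
+5 hours 10 minutes → arrive 6:13 AM UTC on Oct 9.
Flight 2 lands earlier by 20 hours 32 minutes.

the second, by 20 hours 32 minutes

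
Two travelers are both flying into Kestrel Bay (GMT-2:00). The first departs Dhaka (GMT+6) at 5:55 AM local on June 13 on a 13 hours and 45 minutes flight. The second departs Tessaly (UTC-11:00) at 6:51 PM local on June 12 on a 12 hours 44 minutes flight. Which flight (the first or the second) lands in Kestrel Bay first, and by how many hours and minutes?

Flight 1 in UTC: 5:55 AM − 6:00 = 11:55 PM on Jun 12.
+13 hours 45 minutes → arrive 1:40 PM UTC on Jun 13.
Flight 2 in UTC: 6:51 PM + 11:00 = 5:51 AM on Jun 13.
+12 hours and 44 minutes → arrive 6:35 PM UTC on Jun 13.
Flight 1 lands earlier by 4 hours 55 minutes.

the first, by 4 hours 55 minutes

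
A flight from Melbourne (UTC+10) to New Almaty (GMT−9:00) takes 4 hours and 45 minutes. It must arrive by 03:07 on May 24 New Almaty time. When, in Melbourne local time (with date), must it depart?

17:22 on May 24

Target arrival in UTC: 03:07 + 9:00 = 12:07 on May 24.
Subtract 4 hours and 45 minutes → departure 07:22 UTC on May 24.
Melbourne is UTC+10:00: 07:22 + 10:00 = 17:22 on May 24.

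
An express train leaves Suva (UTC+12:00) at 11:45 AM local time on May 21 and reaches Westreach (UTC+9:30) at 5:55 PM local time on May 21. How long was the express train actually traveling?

Departure in UTC: 11:45 AM − 12:00 = 11:45 PM on May 20.
Arrival in UTC: 5:55 PM − 9:30 = 8:25 AM on May 21.
Elapsed = 8:25 AM − 11:45 PM (+1 day) = 8 hours 40 minutes.

8 hours 40 minutes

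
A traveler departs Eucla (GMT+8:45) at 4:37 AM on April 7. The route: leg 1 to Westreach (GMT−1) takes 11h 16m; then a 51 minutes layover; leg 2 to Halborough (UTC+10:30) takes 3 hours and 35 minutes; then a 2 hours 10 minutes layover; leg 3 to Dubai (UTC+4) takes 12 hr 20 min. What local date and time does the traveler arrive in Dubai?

6:04 AM on Apr 8

Convert departure to UTC: 4:37 AM − 8:45 = 7:52 PM UTC on Apr 6.
Add 11 hours and 16 minutes leg 1 → 7:08 AM UTC (Apr 7).
Add 51 minutes layover in Westreach → 7:59 AM UTC.
Add 3 hours and 35 minutes leg 2 → 11:34 AM UTC.
Add 2 hours and 10 minutes layover in Halborough → 1:44 PM UTC.
Add 12 hours and 20 minutes leg 3 → 2:04 AM UTC (Apr 8).
Dubai is UTC+4:00, so local arrival = 2:04 AM + 4:00 = 6:04 AM on Apr 8.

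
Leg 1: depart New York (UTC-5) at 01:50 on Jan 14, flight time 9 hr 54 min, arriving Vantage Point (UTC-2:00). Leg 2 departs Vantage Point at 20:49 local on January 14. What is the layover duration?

Convert departure to UTC: 01:50 + 5:00 = 06:50 UTC on Jan 14.
Add 9 hours 54 minutes flight time → 16:44 UTC.
Vantage Point is UTC−2:00, so local arrival = 16:44 − 2:00 = 14:44 on Jan 14.
Layover = 20:49 − 14:44 = 6 hours 5 minutes.

6 hours 5 minutes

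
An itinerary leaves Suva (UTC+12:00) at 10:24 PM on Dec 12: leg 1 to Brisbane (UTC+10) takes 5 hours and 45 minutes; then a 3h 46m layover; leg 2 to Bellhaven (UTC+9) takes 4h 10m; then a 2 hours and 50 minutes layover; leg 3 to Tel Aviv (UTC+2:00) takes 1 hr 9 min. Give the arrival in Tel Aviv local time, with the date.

6:04 AM on Dec 13

Convert departure to UTC: 10:24 PM − 12:00 = 10:24 AM UTC on Dec 12.
Add 5 hours 45 minutes leg 1 → 4:09 PM UTC.
Add 3 hours 46 minutes layover in Brisbane → 7:55 PM UTC.
Add 4 hours 10 minutes leg 2 → 12:05 AM UTC (Dec 13).
Add 2 hours 50 minutes layover in Bellhaven → 2:55 AM UTC.
Add 1 hour and 9 minutes leg 3 → 4:04 AM UTC.
Tel Aviv is UTC+2:00, so local arrival = 4:04 AM + 2:00 = 6:04 AM on Dec 13.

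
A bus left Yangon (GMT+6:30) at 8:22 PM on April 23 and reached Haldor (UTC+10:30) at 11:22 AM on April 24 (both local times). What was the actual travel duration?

Departure in UTC: 8:22 PM − 6:30 = 1:52 PM on Apr 23.
Arrival in UTC: 11:22 AM − 10:30 = 12:52 AM on Apr 24.
Elapsed = 12:52 AM − 1:52 PM (+1 day) = 11 hours.

11 hours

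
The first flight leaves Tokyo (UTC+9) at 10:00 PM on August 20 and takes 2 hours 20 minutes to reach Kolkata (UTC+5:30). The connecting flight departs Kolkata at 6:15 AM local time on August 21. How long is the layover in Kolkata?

9 hours 25 minutes

Convert departure to UTC: 10:00 PM − 9:00 = 1:00 PM UTC on Aug 20.
Add 2 hours 20 minutes flight time → 3:20 PM UTC.
Kolkata is UTC+5:30, so local arrival = 3:20 PM + 5:30 = 8:50 PM on Aug 20.
Layover = 6:15 AM − 8:50 PM (+1 day) = 9 hours 25 minutes.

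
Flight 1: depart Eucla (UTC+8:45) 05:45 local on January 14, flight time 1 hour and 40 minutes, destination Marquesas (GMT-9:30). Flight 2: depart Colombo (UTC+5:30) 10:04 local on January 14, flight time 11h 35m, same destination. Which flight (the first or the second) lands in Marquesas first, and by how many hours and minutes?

the first, by 17 hours 29 minutes

Flight 1 in UTC: 05:45 − 8:45 = 21:00 on Jan 13.
+1 hour 40 minutes → arrive 22:40 UTC on Jan 13.
Flight 2 in UTC: 10:04 − 5:30 = 04:34 on Jan 14.
+11 hours and 35 minutes → arrive 16:09 UTC on Jan 14.
Flight 1 lands earlier by 17 hours 29 minutes.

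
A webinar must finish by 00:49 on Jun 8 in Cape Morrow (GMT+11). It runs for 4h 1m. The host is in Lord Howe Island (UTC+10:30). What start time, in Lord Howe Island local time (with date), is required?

Target end time in UTC: 00:49 − 11:00 = 13:49 on Jun 7.
Subtract 4 hours 1 minute → start 09:48 UTC on Jun 7.
Lord Howe Island is UTC+10:30: 09:48 + 10:30 = 20:18 on Jun 7.

20:18 on June 7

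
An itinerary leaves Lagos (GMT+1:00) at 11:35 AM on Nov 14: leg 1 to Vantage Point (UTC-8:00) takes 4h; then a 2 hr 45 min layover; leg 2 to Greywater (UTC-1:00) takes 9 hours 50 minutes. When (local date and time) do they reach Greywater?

2:10 AM on Nov 15

Convert departure to UTC: 11:35 AM − 1:00 = 10:35 AM UTC on Nov 14.
Add 4 hours leg 1 → 2:35 PM UTC.
Add 2 hours and 45 minutes layover in Vantage Point → 5:20 PM UTC.
Add 9 hours and 50 minutes leg 2 → 3:10 AM UTC (Nov 15).
Greywater is UTC−1:00, so local arrival = 3:10 AM − 1:00 = 2:10 AM on Nov 15.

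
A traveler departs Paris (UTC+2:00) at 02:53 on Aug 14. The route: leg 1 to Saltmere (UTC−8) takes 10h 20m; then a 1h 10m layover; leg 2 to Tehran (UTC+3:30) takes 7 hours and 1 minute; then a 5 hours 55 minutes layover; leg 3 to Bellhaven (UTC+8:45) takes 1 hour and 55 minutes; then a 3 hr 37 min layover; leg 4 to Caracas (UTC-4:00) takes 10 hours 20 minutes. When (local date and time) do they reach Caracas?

13:11 on August 15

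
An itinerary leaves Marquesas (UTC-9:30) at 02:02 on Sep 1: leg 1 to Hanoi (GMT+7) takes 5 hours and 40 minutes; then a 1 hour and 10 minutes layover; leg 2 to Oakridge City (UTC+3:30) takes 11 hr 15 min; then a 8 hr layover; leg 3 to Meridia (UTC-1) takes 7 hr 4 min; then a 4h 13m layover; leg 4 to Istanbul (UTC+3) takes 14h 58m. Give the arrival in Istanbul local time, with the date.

18:52 on September 3

Convert departure to UTC: 02:02 + 9:30 = 11:32 UTC on Sep 1.
Add 5 hours and 40 minutes leg 1 → 17:12 UTC.
Add 1 hour 10 minutes layover in Hanoi → 18:22 UTC.
Add 11 hours 15 minutes leg 2 → 05:37 UTC (Sep 2).
Add 8 hours layover in Oakridge City → 13:37 UTC.
Add 7 hours and 4 minutes leg 3 → 20:41 UTC.
Add 4 hours and 13 minutes layover in Meridia → 00:54 UTC (Sep 3).
Add 14 hours 58 minutes leg 4 → 15:52 UTC.
Istanbul is UTC+3:00, so local arrival = 15:52 + 3:00 = 18:52 on Sep 3.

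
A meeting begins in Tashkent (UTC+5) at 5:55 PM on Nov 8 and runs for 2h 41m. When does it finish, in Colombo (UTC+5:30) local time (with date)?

9:06 PM on November 8

Convert start to UTC: 5:55 PM − 5:00 = 12:55 PM UTC on Nov 8.
Add 2 hours 41 minutes duration → 3:36 PM UTC.
Colombo is UTC+5:30, so local end time = 3:36 PM + 5:30 = 9:06 PM on Nov 8.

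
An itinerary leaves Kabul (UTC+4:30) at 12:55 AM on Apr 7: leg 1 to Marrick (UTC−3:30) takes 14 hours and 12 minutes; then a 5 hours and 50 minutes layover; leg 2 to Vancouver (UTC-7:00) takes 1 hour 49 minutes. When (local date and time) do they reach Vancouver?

11:16 AM on April 7

Convert departure to UTC: 12:55 AM − 4:30 = 8:25 PM UTC on Apr 6.
Add 14 hours and 12 minutes leg 1 → 10:37 AM UTC (Apr 7).
Add 5 hours and 50 minutes layover in Marrick → 4:27 PM UTC.
Add 1 hour 49 minutes leg 2 → 6:16 PM UTC.
Vancouver is UTC−7:00, so local arrival = 6:16 PM − 7:00 = 11:16 AM on Apr 7.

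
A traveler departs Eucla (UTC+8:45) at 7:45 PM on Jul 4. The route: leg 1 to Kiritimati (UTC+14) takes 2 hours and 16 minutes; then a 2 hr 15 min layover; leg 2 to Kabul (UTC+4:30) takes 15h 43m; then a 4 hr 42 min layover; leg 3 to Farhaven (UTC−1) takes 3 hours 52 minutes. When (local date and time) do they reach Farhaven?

2:48 PM on July 5

Convert departure to UTC: 7:45 PM − 8:45 = 11:00 AM UTC on Jul 4.
Add 2 hours 16 minutes leg 1 → 1:16 PM UTC.
Add 2 hours 15 minutes layover in Kiritimati → 3:31 PM UTC.
Add 15 hours 43 minutes leg 2 → 7:14 AM UTC (Jul 5).
Add 4 hours 42 minutes layover in Kabul → 11:56 AM UTC.
Add 3 hours 52 minutes leg 3 → 3:48 PM UTC.
Farhaven is UTC−1:00, so local arrival = 3:48 PM − 1:00 = 2:48 PM on Jul 5.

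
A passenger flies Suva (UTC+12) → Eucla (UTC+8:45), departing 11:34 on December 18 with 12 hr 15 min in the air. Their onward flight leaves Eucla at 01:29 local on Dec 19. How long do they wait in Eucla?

4 hours 55 minutes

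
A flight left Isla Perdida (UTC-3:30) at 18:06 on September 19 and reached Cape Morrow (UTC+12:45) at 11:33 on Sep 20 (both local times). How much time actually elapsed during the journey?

Departure in UTC: 18:06 + 3:30 = 21:36 on Sep 19.
Arrival in UTC: 11:33 − 12:45 = 22:48 on Sep 19.
Elapsed = 22:48 − 21:36 = 1 hour 12 minutes.

1 hour 12 minutes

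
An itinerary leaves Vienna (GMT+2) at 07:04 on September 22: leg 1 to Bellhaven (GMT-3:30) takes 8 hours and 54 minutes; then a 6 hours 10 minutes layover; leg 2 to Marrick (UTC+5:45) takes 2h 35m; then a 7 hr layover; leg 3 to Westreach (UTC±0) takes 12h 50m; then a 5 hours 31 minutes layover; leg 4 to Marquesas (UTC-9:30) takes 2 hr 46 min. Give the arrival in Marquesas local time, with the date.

17:20 on Sep 23

Convert departure to UTC: 07:04 − 2:00 = 05:04 UTC on Sep 22.
Add 8 hours 54 minutes leg 1 → 13:58 UTC.
Add 6 hours and 10 minutes layover in Bellhaven → 20:08 UTC.
Add 2 hours 35 minutes leg 2 → 22:43 UTC.
Add 7 hours layover in Marrick → 05:43 UTC (Sep 23).
Add 12 hours and 50 minutes leg 3 → 18:33 UTC.
Add 5 hours and 31 minutes layover in Westreach → 00:04 UTC (Sep 24).
Add 2 hours and 46 minutes leg 4 → 02:50 UTC.
Marquesas is UTC−9:30, so local arrival = 02:50 − 9:30 = 17:20 on Sep 23.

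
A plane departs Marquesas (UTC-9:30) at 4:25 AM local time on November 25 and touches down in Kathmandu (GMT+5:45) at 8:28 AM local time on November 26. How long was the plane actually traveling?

12 hours 48 minutes

Departure in UTC: 4:25 AM + 9:30 = 1:55 PM on Nov 25.
Arrival in UTC: 8:28 AM − 5:45 = 2:43 AM on Nov 26.
Elapsed = 2:43 AM − 1:55 PM (+1 day) = 12 hours 48 minutes.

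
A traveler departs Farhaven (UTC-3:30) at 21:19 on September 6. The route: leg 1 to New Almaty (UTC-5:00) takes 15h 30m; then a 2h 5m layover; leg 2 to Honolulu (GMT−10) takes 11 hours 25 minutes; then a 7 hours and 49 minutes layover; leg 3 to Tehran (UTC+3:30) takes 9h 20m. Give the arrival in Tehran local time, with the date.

02:28 on September 9

Convert departure to UTC: 21:19 + 3:30 = 00:49 UTC on Sep 7.
Add 15 hours 30 minutes leg 1 → 16:19 UTC.
Add 2 hours 5 minutes layover in New Almaty → 18:24 UTC.
Add 11 hours and 25 minutes leg 2 → 05:49 UTC (Sep 8).
Add 7 hours 49 minutes layover in Honolulu → 13:38 UTC.
Add 9 hours and 20 minutes leg 3 → 22:58 UTC.
Tehran is UTC+3:30, so local arrival = 22:58 + 3:30 = 02:28 on Sep 9.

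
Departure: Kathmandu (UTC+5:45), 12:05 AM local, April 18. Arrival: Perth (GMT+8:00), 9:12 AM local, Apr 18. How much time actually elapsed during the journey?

Departure in UTC: 12:05 AM − 5:45 = 6:20 PM on Apr 17.
Arrival in UTC: 9:12 AM − 8:00 = 1:12 AM on Apr 18.
Elapsed = 1:12 AM − 6:20 PM (+1 day) = 6 hours 52 minutes.

6 hours 52 minutes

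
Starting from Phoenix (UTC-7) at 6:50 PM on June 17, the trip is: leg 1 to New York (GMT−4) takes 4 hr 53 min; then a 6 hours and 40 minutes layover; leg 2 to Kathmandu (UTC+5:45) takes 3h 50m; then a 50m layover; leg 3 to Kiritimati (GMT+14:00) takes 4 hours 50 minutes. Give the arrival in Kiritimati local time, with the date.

12:53 PM on June 19

Convert departure to UTC: 6:50 PM + 7:00 = 1:50 AM UTC on Jun 18.
Add 4 hours 53 minutes leg 1 → 6:43 AM UTC.
Add 6 hours and 40 minutes layover in New York → 1:23 PM UTC.
Add 3 hours 50 minutes leg 2 → 5:13 PM UTC.
Add 50 minutes layover in Kathmandu → 6:03 PM UTC.
Add 4 hours and 50 minutes leg 3 → 10:53 PM UTC.
Kiritimati is UTC+14:00, so local arrival = 10:53 PM + 14:00 = 12:53 PM on Jun 19.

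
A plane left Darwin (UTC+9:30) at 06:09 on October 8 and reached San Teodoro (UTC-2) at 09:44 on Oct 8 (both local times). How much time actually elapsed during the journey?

Departure in UTC: 06:09 − 9:30 = 20:39 on Oct 7.
Arrival in UTC: 09:44 + 2:00 = 11:44 on Oct 8.
Elapsed = 11:44 − 20:39 (+1 day) = 15 hours 5 minutes.

15 hours 5 minutes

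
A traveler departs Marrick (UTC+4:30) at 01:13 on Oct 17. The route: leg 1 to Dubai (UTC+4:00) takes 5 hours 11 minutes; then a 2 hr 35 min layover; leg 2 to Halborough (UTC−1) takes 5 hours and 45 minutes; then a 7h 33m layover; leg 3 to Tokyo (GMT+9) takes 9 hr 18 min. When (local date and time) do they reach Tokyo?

12:05 on October 18

Convert departure to UTC: 01:13 − 4:30 = 20:43 UTC on Oct 16.
Add 5 hours 11 minutes leg 1 → 01:54 UTC (Oct 17).
Add 2 hours and 35 minutes layover in Dubai → 04:29 UTC.
Add 5 hours and 45 minutes leg 2 → 10:14 UTC.
Add 7 hours and 33 minutes layover in Halborough → 17:47 UTC.
Add 9 hours 18 minutes leg 3 → 03:05 UTC (Oct 18).
Tokyo is UTC+9:00, so local arrival = 03:05 + 9:00 = 12:05 on Oct 18.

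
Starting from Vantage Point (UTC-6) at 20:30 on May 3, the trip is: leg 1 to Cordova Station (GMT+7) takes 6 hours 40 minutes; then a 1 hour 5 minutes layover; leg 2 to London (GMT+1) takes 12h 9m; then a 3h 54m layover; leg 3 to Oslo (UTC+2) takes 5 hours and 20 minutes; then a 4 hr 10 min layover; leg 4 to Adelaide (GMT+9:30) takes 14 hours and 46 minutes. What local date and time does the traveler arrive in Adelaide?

Convert departure to UTC: 20:30 + 6:00 = 02:30 UTC on May 4.
Add 6 hours and 40 minutes leg 1 → 09:10 UTC.
Add 1 hour 5 minutes layover in Cordova Station → 10:15 UTC.
Add 12 hours 9 minutes leg 2 → 22:24 UTC.
Add 3 hours 54 minutes layover in London → 02:18 UTC (May 5).
Add 5 hours and 20 minutes leg 3 → 07:38 UTC.
Add 4 hours and 10 minutes layover in Oslo → 11:48 UTC.
Add 14 hours and 46 minutes leg 4 → 02:34 UTC (May 6).
Adelaide is UTC+9:30, so local arrival = 02:34 + 9:30 = 12:04 on May 6.

12:04 on May 6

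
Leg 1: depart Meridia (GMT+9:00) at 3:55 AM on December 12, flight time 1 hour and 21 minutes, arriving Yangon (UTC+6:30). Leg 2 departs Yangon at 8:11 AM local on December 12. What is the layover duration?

Convert departure to UTC: 3:55 AM − 9:00 = 6:55 PM UTC on Dec 11.
Add 1 hour and 21 minutes flight time → 8:16 PM UTC.
Yangon is UTC+6:30, so local arrival = 8:16 PM + 6:30 = 2:46 AM on Dec 12.
Layover = 8:11 AM − 2:46 AM = 5 hours 25 minutes.

5 hours 25 minutes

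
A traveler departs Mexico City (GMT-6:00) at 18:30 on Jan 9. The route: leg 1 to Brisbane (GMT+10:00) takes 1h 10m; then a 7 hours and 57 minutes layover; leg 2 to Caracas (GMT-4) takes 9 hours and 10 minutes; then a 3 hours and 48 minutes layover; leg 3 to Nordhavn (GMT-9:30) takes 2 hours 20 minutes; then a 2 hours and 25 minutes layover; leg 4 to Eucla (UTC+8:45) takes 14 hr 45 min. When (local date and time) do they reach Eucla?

02:50 on Jan 12

Convert departure to UTC: 18:30 + 6:00 = 00:30 UTC on Jan 10.
Add 1 hour and 10 minutes leg 1 → 01:40 UTC.
Add 7 hours 57 minutes layover in Brisbane → 09:37 UTC.
Add 9 hours and 10 minutes leg 2 → 18:47 UTC.
Add 3 hours 48 minutes layover in Caracas → 22:35 UTC.
Add 2 hours and 20 minutes leg 3 → 00:55 UTC (Jan 11).
Add 2 hours 25 minutes layover in Nordhavn → 03:20 UTC.
Add 14 hours 45 minutes leg 4 → 18:05 UTC.
Eucla is UTC+8:45, so local arrival = 18:05 + 8:45 = 02:50 on Jan 12.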